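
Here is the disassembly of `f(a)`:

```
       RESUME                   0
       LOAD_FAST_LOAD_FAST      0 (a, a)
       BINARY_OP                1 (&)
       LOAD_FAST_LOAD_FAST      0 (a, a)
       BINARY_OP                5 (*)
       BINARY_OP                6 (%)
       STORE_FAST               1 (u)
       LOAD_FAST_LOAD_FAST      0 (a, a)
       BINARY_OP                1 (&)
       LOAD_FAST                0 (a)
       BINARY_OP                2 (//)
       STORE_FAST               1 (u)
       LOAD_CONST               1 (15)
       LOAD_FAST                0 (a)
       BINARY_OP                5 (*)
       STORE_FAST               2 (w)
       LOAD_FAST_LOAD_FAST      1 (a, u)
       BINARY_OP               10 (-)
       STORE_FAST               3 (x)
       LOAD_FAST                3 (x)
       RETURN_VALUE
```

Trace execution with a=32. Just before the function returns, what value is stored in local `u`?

LOAD_FAST_LOAD_FAST a,a → push 32,32. Stack: [32, 32]
BINARY_OP & → 32 & 32 = 32. Stack: [32]
LOAD_FAST_LOAD_FAST a,a → push 32,32. Stack: [32, 32, 32]
BINARY_OP * → 32 * 32 = 1024. Stack: [32, 1024]
BINARY_OP % → 32 % 1024 = 32. Stack: [32]
STORE_FAST u → u=32. Stack: []
LOAD_FAST_LOAD_FAST a,a → push 32,32. Stack: [32, 32]
BINARY_OP & → 32 & 32 = 32. Stack: [32]
LOAD_FAST a → push 32. Stack: [32, 32]
BINARY_OP // → 32 // 32 = 1. Stack: [1]
STORE_FAST u → u=1. Stack: []
LOAD_CONST → push 15. Stack: [15]
LOAD_FAST a → push 32. Stack: [15, 32]
BINARY_OP * → 15 * 32 = 480. Stack: [480]
STORE_FAST w → w=480. Stack: []
LOAD_FAST_LOAD_FAST a,u → push 32,1. Stack: [32, 1]
BINARY_OP - → 32 - 1 = 31. Stack: [31]
STORE_FAST x → x=31. Stack: []
LOAD_FAST x → push 31. Stack: [31]
RETURN_VALUE → return 31.

1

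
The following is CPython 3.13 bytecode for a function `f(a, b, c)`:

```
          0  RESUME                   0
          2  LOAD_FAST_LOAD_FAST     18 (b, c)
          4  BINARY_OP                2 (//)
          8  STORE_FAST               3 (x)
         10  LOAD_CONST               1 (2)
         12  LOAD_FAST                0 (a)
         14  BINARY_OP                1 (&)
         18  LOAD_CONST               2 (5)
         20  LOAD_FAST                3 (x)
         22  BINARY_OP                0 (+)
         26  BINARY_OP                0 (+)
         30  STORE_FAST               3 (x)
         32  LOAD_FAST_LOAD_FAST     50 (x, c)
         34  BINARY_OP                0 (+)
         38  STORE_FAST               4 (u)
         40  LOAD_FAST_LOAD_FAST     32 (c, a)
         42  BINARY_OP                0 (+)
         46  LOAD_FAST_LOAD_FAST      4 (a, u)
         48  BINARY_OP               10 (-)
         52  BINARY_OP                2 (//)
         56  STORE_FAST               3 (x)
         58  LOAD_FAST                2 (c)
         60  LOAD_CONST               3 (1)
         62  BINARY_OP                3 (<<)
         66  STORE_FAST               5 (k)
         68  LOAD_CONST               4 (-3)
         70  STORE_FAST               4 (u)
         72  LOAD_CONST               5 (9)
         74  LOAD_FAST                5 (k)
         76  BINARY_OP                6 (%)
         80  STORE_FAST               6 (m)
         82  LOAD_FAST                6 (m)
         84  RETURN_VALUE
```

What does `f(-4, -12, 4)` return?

1

LOAD_FAST_LOAD_FAST b,c → push -12,4. Stack: [-12, 4]
BINARY_OP // → -12 // 4 = -3. Stack: [-3]
STORE_FAST x → x=-3. Stack: []
LOAD_CONST → push 2. Stack: [2]
LOAD_FAST a → push -4. Stack: [2, -4]
BINARY_OP & → 2 & -4 = 0. Stack: [0]
LOAD_CONST → push 5. Stack: [0, 5]
LOAD_FAST x → push -3. Stack: [0, 5, -3]
BINARY_OP + → 5 + -3 = 2. Stack: [0, 2]
BINARY_OP + → 0 + 2 = 2. Stack: [2]
STORE_FAST x → x=2. Stack: []
LOAD_FAST_LOAD_FAST x,c → push 2,4. Stack: [2, 4]
BINARY_OP + → 2 + 4 = 6. Stack: [6]
STORE_FAST u → u=6. Stack: []
LOAD_FAST_LOAD_FAST c,a → push 4,-4. Stack: [4, -4]
BINARY_OP + → 4 + -4 = 0. Stack: [0]
LOAD_FAST_LOAD_FAST a,u → push -4,6. Stack: [0, -4, 6]
BINARY_OP - → -4 - 6 = -10. Stack: [0, -10]
BINARY_OP // → 0 // -10 = 0. Stack: [0]
STORE_FAST x → x=0. Stack: []
LOAD_FAST c → push 4. Stack: [4]
LOAD_CONST → push 1. Stack: [4, 1]
BINARY_OP << → 4 << 1 = 8. Stack: [8]
STORE_FAST k → k=8. Stack: []
LOAD_CONST → push -3. Stack: [-3]
STORE_FAST u → u=-3. Stack: []
LOAD_CONST → push 9. Stack: [9]
LOAD_FAST k → push 8. Stack: [9, 8]
BINARY_OP % → 9 % 8 = 1. Stack: [1]
STORE_FAST m → m=1. Stack: []
LOAD_FAST m → push 1. Stack: [1]
RETURN_VALUE → return 1.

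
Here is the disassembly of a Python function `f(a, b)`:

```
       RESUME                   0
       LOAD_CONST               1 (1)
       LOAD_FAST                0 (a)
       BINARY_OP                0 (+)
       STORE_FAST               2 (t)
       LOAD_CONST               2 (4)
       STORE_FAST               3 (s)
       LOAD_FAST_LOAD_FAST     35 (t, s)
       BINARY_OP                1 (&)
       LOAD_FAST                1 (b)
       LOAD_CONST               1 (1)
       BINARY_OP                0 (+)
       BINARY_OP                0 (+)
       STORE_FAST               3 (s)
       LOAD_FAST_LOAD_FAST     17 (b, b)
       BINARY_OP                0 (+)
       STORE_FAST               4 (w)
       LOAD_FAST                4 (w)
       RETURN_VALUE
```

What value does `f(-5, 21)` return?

42

LOAD_CONST → push 1. Stack: [1]
LOAD_FAST a → push -5. Stack: [1, -5]
BINARY_OP + → 1 + -5 = -4. Stack: [-4]
STORE_FAST t → t=-4. Stack: []
LOAD_CONST → push 4. Stack: [4]
STORE_FAST s → s=4. Stack: []
LOAD_FAST_LOAD_FAST t,s → push -4,4. Stack: [-4, 4]
BINARY_OP & → -4 & 4 = 4. Stack: [4]
LOAD_FAST b → push 21. Stack: [4, 21]
LOAD_CONST → push 1. Stack: [4, 21, 1]
BINARY_OP + → 21 + 1 = 22. Stack: [4, 22]
BINARY_OP + → 4 + 22 = 26. Stack: [26]
STORE_FAST s → s=26. Stack: []
LOAD_FAST_LOAD_FAST b,b → push 21,21. Stack: [21, 21]
BINARY_OP + → 21 + 21 = 42. Stack: [42]
STORE_FAST w → w=42. Stack: []
LOAD_FAST w → push 42. Stack: [42]
RETURN_VALUE → return 42.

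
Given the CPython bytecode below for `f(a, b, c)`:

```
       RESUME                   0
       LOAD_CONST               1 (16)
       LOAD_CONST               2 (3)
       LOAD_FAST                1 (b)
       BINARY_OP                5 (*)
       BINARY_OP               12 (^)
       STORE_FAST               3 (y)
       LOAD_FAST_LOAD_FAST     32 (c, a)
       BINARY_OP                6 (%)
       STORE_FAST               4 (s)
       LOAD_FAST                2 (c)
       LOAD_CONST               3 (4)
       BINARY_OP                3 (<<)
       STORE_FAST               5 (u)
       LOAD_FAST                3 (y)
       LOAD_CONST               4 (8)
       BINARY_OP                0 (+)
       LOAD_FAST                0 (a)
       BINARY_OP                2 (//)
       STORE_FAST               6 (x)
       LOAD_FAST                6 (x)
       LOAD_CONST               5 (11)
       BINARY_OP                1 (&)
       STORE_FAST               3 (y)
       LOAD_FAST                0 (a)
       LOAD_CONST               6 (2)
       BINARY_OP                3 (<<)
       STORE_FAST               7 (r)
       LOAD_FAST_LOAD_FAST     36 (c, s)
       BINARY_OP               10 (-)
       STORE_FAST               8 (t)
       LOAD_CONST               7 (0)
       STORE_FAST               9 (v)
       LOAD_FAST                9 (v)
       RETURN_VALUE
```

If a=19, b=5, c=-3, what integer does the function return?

LOAD_CONST → push 16. Stack: [16]
LOAD_CONST → push 3. Stack: [16, 3]
LOAD_FAST b → push 5. Stack: [16, 3, 5]
BINARY_OP * → 3 * 5 = 15. Stack: [16, 15]
BINARY_OP ^ → 16 ^ 15 = 31. Stack: [31]
STORE_FAST y → y=31. Stack: []
LOAD_FAST_LOAD_FAST c,a → push -3,19. Stack: [-3, 19]
BINARY_OP % → -3 % 19 = 16. Stack: [16]
STORE_FAST s → s=16. Stack: []
LOAD_FAST c → push -3. Stack: [-3]
LOAD_CONST → push 4. Stack: [-3, 4]
BINARY_OP << → -3 << 4 = -48. Stack: [-48]
STORE_FAST u → u=-48. Stack: []
LOAD_FAST y → push 31. Stack: [31]
LOAD_CONST → push 8. Stack: [31, 8]
BINARY_OP + → 31 + 8 = 39. Stack: [39]
LOAD_FAST a → push 19. Stack: [39, 19]
BINARY_OP // → 39 // 19 = 2. Stack: [2]
STORE_FAST x → x=2. Stack: []
LOAD_FAST x → push 2. Stack: [2]
LOAD_CONST → push 11. Stack: [2, 11]
BINARY_OP & → 2 & 11 = 2. Stack: [2]
STORE_FAST y → y=2. Stack: []
LOAD_FAST a → push 19. Stack: [19]
LOAD_CONST → push 2. Stack: [19, 2]
BINARY_OP << → 19 << 2 = 76. Stack: [76]
STORE_FAST r → r=76. Stack: []
LOAD_FAST_LOAD_FAST c,s → push -3,16. Stack: [-3, 16]
BINARY_OP - → -3 - 16 = -19. Stack: [-19]
STORE_FAST t → t=-19. Stack: []
LOAD_CONST → push 0. Stack: [0]
STORE_FAST v → v=0. Stack: []
LOAD_FAST v → push 0. Stack: [0]
RETURN_VALUE → return 0.

0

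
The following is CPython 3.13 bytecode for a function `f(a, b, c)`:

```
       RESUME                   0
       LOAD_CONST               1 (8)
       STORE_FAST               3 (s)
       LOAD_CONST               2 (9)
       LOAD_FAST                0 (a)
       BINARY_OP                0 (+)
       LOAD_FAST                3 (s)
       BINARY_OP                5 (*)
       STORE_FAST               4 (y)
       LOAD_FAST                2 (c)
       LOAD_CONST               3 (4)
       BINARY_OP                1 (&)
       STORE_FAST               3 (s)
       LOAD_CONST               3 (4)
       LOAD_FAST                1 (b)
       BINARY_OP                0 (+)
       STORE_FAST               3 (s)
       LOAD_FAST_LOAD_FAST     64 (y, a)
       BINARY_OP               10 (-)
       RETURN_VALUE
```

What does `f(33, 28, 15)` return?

303

LOAD_CONST → push 8. Stack: [8]
STORE_FAST s → s=8. Stack: []
LOAD_CONST → push 9. Stack: [9]
LOAD_FAST a → push 33. Stack: [9, 33]
BINARY_OP + → 9 + 33 = 42. Stack: [42]
LOAD_FAST s → push 8. Stack: [42, 8]
BINARY_OP * → 42 * 8 = 336. Stack: [336]
STORE_FAST y → y=336. Stack: []
LOAD_FAST c → push 15. Stack: [15]
LOAD_CONST → push 4. Stack: [15, 4]
BINARY_OP & → 15 & 4 = 4. Stack: [4]
STORE_FAST s → s=4. Stack: []
LOAD_CONST → push 4. Stack: [4]
LOAD_FAST b → push 28. Stack: [4, 28]
BINARY_OP + → 4 + 28 = 32. Stack: [32]
STORE_FAST s → s=32. Stack: []
LOAD_FAST_LOAD_FAST y,a → push 336,33. Stack: [336, 33]
BINARY_OP - → 336 - 33 = 303. Stack: [303]
RETURN_VALUE → return 303.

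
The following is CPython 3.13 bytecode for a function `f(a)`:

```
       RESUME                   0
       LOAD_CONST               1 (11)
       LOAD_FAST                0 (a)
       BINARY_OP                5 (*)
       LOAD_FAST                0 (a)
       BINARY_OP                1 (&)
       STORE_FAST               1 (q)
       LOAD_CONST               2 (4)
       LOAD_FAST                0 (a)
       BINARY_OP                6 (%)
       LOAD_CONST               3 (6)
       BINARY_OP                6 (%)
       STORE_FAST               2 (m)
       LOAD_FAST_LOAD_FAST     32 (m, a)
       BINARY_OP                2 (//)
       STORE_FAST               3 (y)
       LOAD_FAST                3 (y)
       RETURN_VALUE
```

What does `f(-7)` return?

LOAD_CONST → push 11. Stack: [11]
LOAD_FAST a → push -7. Stack: [11, -7]
BINARY_OP * → 11 * -7 = -77. Stack: [-77]
LOAD_FAST a → push -7. Stack: [-77, -7]
BINARY_OP & → -77 & -7 = -79. Stack: [-79]
STORE_FAST q → q=-79. Stack: []
LOAD_CONST → push 4. Stack: [4]
LOAD_FAST a → push -7. Stack: [4, -7]
BINARY_OP % → 4 % -7 = -3. Stack: [-3]
LOAD_CONST → push 6. Stack: [-3, 6]
BINARY_OP % → -3 % 6 = 3. Stack: [3]
STORE_FAST m → m=3. Stack: []
LOAD_FAST_LOAD_FAST m,a → push 3,-7. Stack: [3, -7]
BINARY_OP // → 3 // -7 = -1. Stack: [-1]
STORE_FAST y → y=-1. Stack: []
LOAD_FAST y → push -1. Stack: [-1]
RETURN_VALUE → return -1.

-1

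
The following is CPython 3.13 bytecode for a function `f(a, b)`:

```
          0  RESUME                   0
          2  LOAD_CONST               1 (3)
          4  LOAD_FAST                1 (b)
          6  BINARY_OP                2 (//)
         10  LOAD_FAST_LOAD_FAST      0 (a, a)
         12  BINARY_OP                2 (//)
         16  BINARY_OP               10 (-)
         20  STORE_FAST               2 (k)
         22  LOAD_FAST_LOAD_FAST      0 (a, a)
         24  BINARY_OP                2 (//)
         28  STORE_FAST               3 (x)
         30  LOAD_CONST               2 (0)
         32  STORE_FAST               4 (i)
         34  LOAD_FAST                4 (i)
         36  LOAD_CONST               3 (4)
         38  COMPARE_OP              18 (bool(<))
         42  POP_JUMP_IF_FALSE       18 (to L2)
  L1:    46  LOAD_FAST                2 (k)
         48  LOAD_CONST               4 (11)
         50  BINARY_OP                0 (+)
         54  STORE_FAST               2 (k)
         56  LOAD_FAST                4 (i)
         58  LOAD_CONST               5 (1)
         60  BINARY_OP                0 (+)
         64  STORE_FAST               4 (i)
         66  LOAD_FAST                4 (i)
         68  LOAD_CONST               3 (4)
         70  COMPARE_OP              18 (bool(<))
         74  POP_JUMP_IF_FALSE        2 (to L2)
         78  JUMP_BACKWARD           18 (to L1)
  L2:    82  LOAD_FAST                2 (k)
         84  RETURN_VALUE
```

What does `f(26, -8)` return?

42

LOAD_CONST → push 3. Stack: [3]
LOAD_FAST b → push -8. Stack: [3, -8]
BINARY_OP // → 3 // -8 = -1. Stack: [-1]
LOAD_FAST_LOAD_FAST a,a → push 26,26. Stack: [-1, 26, 26]
BINARY_OP // → 26 // 26 = 1. Stack: [-1, 1]
BINARY_OP - → -1 - 1 = -2. Stack: [-2]
STORE_FAST k → k=-2. Stack: []
LOAD_FAST_LOAD_FAST a,a → push 26,26. Stack: [26, 26]
BINARY_OP // → 26 // 26 = 1. Stack: [1]
STORE_FAST x → x=1. Stack: []
LOAD_CONST → push 0. Stack: [0]
STORE_FAST i → i=0. Stack: []
LOAD_FAST i → push 0. Stack: [0]
LOAD_CONST → push 4. Stack: [0, 4]
COMPARE_OP bool(<) → 0 vs 4 = True. Stack: [True]
POP_JUMP_IF_FALSE → pop True; no jump. Stack: []
LOAD_FAST k → push -2. Stack: [-2]
LOAD_CONST → push 11. Stack: [-2, 11]
BINARY_OP + → -2 + 11 = 9. Stack: [9]
STORE_FAST k → k=9. Stack: []
LOAD_FAST i → push 0. Stack: [0]
LOAD_CONST → push 1. Stack: [0, 1]
BINARY_OP + → 0 + 1 = 1. Stack: [1]
STORE_FAST i → i=1. Stack: []
LOAD_FAST i → push 1. Stack: [1]
LOAD_CONST → push 4. Stack: [1, 4]
COMPARE_OP bool(<) → 1 vs 4 = True. Stack: [True]
POP_JUMP_IF_FALSE → pop True; no jump. Stack: []
LOAD_FAST k → push 9. Stack: [9]
LOAD_CONST → push 11. Stack: [9, 11]
BINARY_OP + → 9 + 11 = 20. Stack: [20]
STORE_FAST k → k=20. Stack: []
LOAD_FAST i → push 1. Stack: [1]
LOAD_CONST → push 1. Stack: [1, 1]
BINARY_OP + → 1 + 1 = 2. Stack: [2]
STORE_FAST i → i=2. Stack: []
LOAD_FAST i → push 2. Stack: [2]
LOAD_CONST → push 4. Stack: [2, 4]
COMPARE_OP bool(<) → 2 vs 4 = True. Stack: [True]
POP_JUMP_IF_FALSE → pop True; no jump. Stack: []
LOAD_FAST k → push 20. Stack: [20]
LOAD_CONST → push 11. Stack: [20, 11]
BINARY_OP + → 20 + 11 = 31. Stack: [31]
STORE_FAST k → k=31. Stack: []
LOAD_FAST i → push 2. Stack: [2]
LOAD_CONST → push 1. Stack: [2, 1]
BINARY_OP + → 2 + 1 = 3. Stack: [3]
STORE_FAST i → i=3. Stack: []
LOAD_FAST i → push 3. Stack: [3]
LOAD_CONST → push 4. Stack: [3, 4]
COMPARE_OP bool(<) → 3 vs 4 = True. Stack: [True]
POP_JUMP_IF_FALSE → pop True; no jump. Stack: []
LOAD_FAST k → push 31. Stack: [31]
LOAD_CONST → push 11. Stack: [31, 11]
BINARY_OP + → 31 + 11 = 42. Stack: [42]
STORE_FAST k → k=42. Stack: []
LOAD_FAST i → push 3. Stack: [3]
LOAD_CONST → push 1. Stack: [3, 1]
BINARY_OP + → 3 + 1 = 4. Stack: [4]
STORE_FAST i → i=4. Stack: []
LOAD_FAST i → push 4. Stack: [4]
LOAD_CONST → push 4. Stack: [4, 4]
COMPARE_OP bool(<) → 4 vs 4 = False. Stack: [False]
POP_JUMP_IF_FALSE → pop False; jump. Stack: []
LOAD_FAST k → push 42. Stack: [42]
RETURN_VALUE → return 42.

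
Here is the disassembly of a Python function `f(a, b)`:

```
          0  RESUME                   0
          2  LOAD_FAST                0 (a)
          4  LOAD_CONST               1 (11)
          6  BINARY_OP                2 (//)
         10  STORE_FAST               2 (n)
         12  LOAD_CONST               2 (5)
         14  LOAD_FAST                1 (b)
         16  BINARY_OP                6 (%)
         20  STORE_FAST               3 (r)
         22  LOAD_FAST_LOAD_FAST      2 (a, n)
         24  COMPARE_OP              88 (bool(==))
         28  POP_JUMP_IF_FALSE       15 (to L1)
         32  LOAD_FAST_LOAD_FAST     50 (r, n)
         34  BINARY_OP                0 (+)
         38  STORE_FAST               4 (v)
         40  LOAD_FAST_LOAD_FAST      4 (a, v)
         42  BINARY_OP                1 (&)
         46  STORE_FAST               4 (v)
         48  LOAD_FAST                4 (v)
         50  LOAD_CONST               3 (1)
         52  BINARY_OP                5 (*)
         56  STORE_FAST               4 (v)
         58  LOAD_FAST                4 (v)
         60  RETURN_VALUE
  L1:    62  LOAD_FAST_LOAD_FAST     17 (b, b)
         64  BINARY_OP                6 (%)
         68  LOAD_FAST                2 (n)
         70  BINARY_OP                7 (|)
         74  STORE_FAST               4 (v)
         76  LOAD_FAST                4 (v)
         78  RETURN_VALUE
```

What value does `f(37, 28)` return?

LOAD_FAST a → push 37. Stack: [37]
LOAD_CONST → push 11. Stack: [37, 11]
BINARY_OP // → 37 // 11 = 3. Stack: [3]
STORE_FAST n → n=3. Stack: []
LOAD_CONST → push 5. Stack: [5]
LOAD_FAST b → push 28. Stack: [5, 28]
BINARY_OP % → 5 % 28 = 5. Stack: [5]
STORE_FAST r → r=5. Stack: []
LOAD_FAST_LOAD_FAST a,n → push 37,3. Stack: [37, 3]
COMPARE_OP bool(==) → 37 vs 3 = False. Stack: [False]
POP_JUMP_IF_FALSE → pop False; jump. Stack: []
LOAD_FAST_LOAD_FAST b,b → push 28,28. Stack: [28, 28]
BINARY_OP % → 28 % 28 = 0. Stack: [0]
LOAD_FAST n → push 3. Stack: [0, 3]
BINARY_OP | → 0 | 3 = 3. Stack: [3]
STORE_FAST v → v=3. Stack: []
LOAD_FAST v → push 3. Stack: [3]
RETURN_VALUE → return 3.

3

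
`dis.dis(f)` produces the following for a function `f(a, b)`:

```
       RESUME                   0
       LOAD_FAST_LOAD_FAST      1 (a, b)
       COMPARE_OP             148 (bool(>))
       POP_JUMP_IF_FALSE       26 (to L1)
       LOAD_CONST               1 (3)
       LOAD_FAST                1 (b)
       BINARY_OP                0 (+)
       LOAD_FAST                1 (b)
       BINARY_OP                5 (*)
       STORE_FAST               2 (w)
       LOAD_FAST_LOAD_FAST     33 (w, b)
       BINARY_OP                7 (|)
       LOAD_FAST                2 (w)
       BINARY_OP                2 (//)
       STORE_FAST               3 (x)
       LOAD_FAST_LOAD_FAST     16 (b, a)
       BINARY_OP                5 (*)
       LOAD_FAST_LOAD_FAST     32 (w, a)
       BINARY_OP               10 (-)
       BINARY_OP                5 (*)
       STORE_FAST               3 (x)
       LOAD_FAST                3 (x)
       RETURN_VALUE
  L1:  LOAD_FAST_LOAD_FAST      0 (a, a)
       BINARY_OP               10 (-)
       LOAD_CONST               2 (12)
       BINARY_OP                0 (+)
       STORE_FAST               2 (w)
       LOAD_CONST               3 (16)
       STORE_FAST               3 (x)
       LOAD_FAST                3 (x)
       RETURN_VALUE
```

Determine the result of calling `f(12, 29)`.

16

LOAD_FAST_LOAD_FAST a,b → push 12,29. Stack: [12, 29]
COMPARE_OP bool(>) → 12 vs 29 = False. Stack: [False]
POP_JUMP_IF_FALSE → pop False; jump. Stack: []
LOAD_FAST_LOAD_FAST a,a → push 12,12. Stack: [12, 12]
BINARY_OP - → 12 - 12 = 0. Stack: [0]
LOAD_CONST → push 12. Stack: [0, 12]
BINARY_OP + → 0 + 12 = 12. Stack: [12]
STORE_FAST w → w=12. Stack: []
LOAD_CONST → push 16. Stack: [16]
STORE_FAST x → x=16. Stack: []
LOAD_FAST x → push 16. Stack: [16]
RETURN_VALUE → return 16.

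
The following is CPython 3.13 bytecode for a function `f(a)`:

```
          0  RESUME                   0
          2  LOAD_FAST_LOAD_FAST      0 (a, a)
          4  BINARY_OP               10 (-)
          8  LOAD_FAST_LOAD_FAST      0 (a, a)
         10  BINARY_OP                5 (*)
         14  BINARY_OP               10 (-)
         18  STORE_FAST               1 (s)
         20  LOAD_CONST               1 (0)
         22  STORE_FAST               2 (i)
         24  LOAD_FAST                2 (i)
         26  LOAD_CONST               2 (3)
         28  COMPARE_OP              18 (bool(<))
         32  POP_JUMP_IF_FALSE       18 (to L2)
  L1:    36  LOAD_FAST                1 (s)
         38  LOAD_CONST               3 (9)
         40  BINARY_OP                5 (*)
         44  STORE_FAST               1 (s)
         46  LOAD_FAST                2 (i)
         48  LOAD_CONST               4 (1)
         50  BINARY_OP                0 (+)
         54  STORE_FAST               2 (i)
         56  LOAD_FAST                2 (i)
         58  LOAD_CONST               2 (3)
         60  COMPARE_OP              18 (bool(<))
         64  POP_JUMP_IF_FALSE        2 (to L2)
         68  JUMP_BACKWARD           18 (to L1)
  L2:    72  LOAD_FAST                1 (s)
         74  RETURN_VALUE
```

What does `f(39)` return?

LOAD_FAST_LOAD_FAST a,a → push 39,39. Stack: [39, 39]
BINARY_OP - → 39 - 39 = 0. Stack: [0]
LOAD_FAST_LOAD_FAST a,a → push 39,39. Stack: [0, 39, 39]
BINARY_OP * → 39 * 39 = 1521. Stack: [0, 1521]
BINARY_OP - → 0 - 1521 = -1521. Stack: [-1521]
STORE_FAST s → s=-1521. Stack: []
LOAD_CONST → push 0. Stack: [0]
STORE_FAST i → i=0. Stack: []
LOAD_FAST i → push 0. Stack: [0]
LOAD_CONST → push 3. Stack: [0, 3]
COMPARE_OP bool(<) → 0 vs 3 = True. Stack: [True]
POP_JUMP_IF_FALSE → pop True; no jump. Stack: []
LOAD_FAST s → push -1521. Stack: [-1521]
LOAD_CONST → push 9. Stack: [-1521, 9]
BINARY_OP * → -1521 * 9 = -13689. Stack: [-13689]
STORE_FAST s → s=-13689. Stack: []
LOAD_FAST i → push 0. Stack: [0]
LOAD_CONST → push 1. Stack: [0, 1]
BINARY_OP + → 0 + 1 = 1. Stack: [1]
STORE_FAST i → i=1. Stack: []
LOAD_FAST i → push 1. Stack: [1]
LOAD_CONST → push 3. Stack: [1, 3]
COMPARE_OP bool(<) → 1 vs 3 = True. Stack: [True]
POP_JUMP_IF_FALSE → pop True; no jump. Stack: []
LOAD_FAST s → push -13689. Stack: [-13689]
LOAD_CONST → push 9. Stack: [-13689, 9]
BINARY_OP * → -13689 * 9 = -123201. Stack: [-123201]
STORE_FAST s → s=-123201. Stack: []
LOAD_FAST i → push 1. Stack: [1]
LOAD_CONST → push 1. Stack: [1, 1]
BINARY_OP + → 1 + 1 = 2. Stack: [2]
STORE_FAST i → i=2. Stack: []
LOAD_FAST i → push 2. Stack: [2]
LOAD_CONST → push 3. Stack: [2, 3]
COMPARE_OP bool(<) → 2 vs 3 = True. Stack: [True]
POP_JUMP_IF_FALSE → pop True; no jump. Stack: []
LOAD_FAST s → push -123201. Stack: [-123201]
LOAD_CONST → push 9. Stack: [-123201, 9]
BINARY_OP * → -123201 * 9 = -1108809. Stack: [-1108809]
STORE_FAST s → s=-1108809. Stack: []
LOAD_FAST i → push 2. Stack: [2]
LOAD_CONST → push 1. Stack: [2, 1]
BINARY_OP + → 2 + 1 = 3. Stack: [3]
STORE_FAST i → i=3. Stack: []
LOAD_FAST i → push 3. Stack: [3]
LOAD_CONST → push 3. Stack: [3, 3]
COMPARE_OP bool(<) → 3 vs 3 = False. Stack: [False]
POP_JUMP_IF_FALSE → pop False; jump. Stack: []
LOAD_FAST s → push -1108809. Stack: [-1108809]
RETURN_VALUE → return -1108809.

-1108809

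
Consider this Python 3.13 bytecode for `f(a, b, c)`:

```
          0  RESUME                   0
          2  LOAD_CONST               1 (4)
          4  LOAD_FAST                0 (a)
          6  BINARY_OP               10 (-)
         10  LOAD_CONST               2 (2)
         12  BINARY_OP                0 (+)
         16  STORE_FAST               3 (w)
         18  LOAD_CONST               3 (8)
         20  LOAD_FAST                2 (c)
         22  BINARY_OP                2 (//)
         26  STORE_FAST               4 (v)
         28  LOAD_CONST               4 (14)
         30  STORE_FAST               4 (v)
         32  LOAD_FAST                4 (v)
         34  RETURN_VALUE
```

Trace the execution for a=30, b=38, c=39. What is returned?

LOAD_CONST → push 4. Stack: [4]
LOAD_FAST a → push 30. Stack: [4, 30]
BINARY_OP - → 4 - 30 = -26. Stack: [-26]
LOAD_CONST → push 2. Stack: [-26, 2]
BINARY_OP + → -26 + 2 = -24. Stack: [-24]
STORE_FAST w → w=-24. Stack: []
LOAD_CONST → push 8. Stack: [8]
LOAD_FAST c → push 39. Stack: [8, 39]
BINARY_OP // → 8 // 39 = 0. Stack: [0]
STORE_FAST v → v=0. Stack: []
LOAD_CONST → push 14. Stack: [14]
STORE_FAST v → v=14. Stack: []
LOAD_FAST v → push 14. Stack: [14]
RETURN_VALUE → return 14.

14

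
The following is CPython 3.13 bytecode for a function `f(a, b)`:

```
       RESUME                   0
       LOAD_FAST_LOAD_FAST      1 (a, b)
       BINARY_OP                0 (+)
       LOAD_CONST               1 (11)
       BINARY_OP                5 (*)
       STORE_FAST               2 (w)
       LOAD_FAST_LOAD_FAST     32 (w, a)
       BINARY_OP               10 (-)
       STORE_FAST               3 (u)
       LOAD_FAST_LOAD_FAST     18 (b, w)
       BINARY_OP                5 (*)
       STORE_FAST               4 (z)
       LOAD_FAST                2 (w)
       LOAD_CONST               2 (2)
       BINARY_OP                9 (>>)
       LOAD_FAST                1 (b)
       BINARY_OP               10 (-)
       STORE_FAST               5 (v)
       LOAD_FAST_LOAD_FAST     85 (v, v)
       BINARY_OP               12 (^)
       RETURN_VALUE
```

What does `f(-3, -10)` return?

0

LOAD_FAST_LOAD_FAST a,b → push -3,-10. Stack: [-3, -10]
BINARY_OP + → -3 + -10 = -13. Stack: [-13]
LOAD_CONST → push 11. Stack: [-13, 11]
BINARY_OP * → -13 * 11 = -143. Stack: [-143]
STORE_FAST w → w=-143. Stack: []
LOAD_FAST_LOAD_FAST w,a → push -143,-3. Stack: [-143, -3]
BINARY_OP - → -143 - -3 = -140. Stack: [-140]
STORE_FAST u → u=-140. Stack: []
LOAD_FAST_LOAD_FAST b,w → push -10,-143. Stack: [-10, -143]
BINARY_OP * → -10 * -143 = 1430. Stack: [1430]
STORE_FAST z → z=1430. Stack: []
LOAD_FAST w → push -143. Stack: [-143]
LOAD_CONST → push 2. Stack: [-143, 2]
BINARY_OP >> → -143 >> 2 = -36. Stack: [-36]
LOAD_FAST b → push -10. Stack: [-36, -10]
BINARY_OP - → -36 - -10 = -26. Stack: [-26]
STORE_FAST v → v=-26. Stack: []
LOAD_FAST_LOAD_FAST v,v → push -26,-26. Stack: [-26, -26]
BINARY_OP ^ → -26 ^ -26 = 0. Stack: [0]
RETURN_VALUE → return 0.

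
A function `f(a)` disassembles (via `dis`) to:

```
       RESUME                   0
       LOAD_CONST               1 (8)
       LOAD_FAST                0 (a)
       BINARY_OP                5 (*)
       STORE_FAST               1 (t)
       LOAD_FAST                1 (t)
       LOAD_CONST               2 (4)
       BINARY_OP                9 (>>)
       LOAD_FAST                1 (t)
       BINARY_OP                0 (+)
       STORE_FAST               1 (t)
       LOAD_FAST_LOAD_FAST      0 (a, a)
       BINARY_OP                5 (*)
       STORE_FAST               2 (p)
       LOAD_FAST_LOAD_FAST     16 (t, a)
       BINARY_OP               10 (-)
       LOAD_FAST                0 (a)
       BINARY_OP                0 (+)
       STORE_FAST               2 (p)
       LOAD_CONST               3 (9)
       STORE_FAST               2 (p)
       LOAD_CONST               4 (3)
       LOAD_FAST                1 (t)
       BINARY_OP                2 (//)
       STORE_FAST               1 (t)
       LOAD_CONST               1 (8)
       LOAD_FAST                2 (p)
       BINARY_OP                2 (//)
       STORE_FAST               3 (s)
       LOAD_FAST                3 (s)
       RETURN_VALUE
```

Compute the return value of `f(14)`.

0

LOAD_CONST → push 8. Stack: [8]
LOAD_FAST a → push 14. Stack: [8, 14]
BINARY_OP * → 8 * 14 = 112. Stack: [112]
STORE_FAST t → t=112. Stack: []
LOAD_FAST t → push 112. Stack: [112]
LOAD_CONST → push 4. Stack: [112, 4]
BINARY_OP >> → 112 >> 4 = 7. Stack: [7]
LOAD_FAST t → push 112. Stack: [7, 112]
BINARY_OP + → 7 + 112 = 119. Stack: [119]
STORE_FAST t → t=119. Stack: []
LOAD_FAST_LOAD_FAST a,a → push 14,14. Stack: [14, 14]
BINARY_OP * → 14 * 14 = 196. Stack: [196]
STORE_FAST p → p=196. Stack: []
LOAD_FAST_LOAD_FAST t,a → push 119,14. Stack: [119, 14]
BINARY_OP - → 119 - 14 = 105. Stack: [105]
LOAD_FAST a → push 14. Stack: [105, 14]
BINARY_OP + → 105 + 14 = 119. Stack: [119]
STORE_FAST p → p=119. Stack: []
LOAD_CONST → push 9. Stack: [9]
STORE_FAST p → p=9. Stack: []
LOAD_CONST → push 3. Stack: [3]
LOAD_FAST t → push 119. Stack: [3, 119]
BINARY_OP // → 3 // 119 = 0. Stack: [0]
STORE_FAST t → t=0. Stack: []
LOAD_CONST → push 8. Stack: [8]
LOAD_FAST p → push 9. Stack: [8, 9]
BINARY_OP // → 8 // 9 = 0. Stack: [0]
STORE_FAST s → s=0. Stack: []
LOAD_FAST s → push 0. Stack: [0]
RETURN_VALUE → return 0.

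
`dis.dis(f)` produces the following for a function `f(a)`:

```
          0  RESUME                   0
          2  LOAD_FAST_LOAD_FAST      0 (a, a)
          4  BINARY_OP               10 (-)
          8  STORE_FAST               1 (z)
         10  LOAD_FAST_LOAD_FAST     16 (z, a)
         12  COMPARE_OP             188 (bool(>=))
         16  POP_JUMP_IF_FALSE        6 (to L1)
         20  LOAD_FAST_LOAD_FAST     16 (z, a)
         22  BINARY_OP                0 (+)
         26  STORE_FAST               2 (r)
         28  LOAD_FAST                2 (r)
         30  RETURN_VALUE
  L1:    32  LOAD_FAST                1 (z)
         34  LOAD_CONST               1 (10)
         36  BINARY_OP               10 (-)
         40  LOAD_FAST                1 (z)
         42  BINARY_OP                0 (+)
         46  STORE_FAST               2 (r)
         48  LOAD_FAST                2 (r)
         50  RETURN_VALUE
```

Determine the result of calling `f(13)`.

-10

LOAD_FAST_LOAD_FAST a,a → push 13,13. Stack: [13, 13]
BINARY_OP - → 13 - 13 = 0. Stack: [0]
STORE_FAST z → z=0. Stack: []
LOAD_FAST_LOAD_FAST z,a → push 0,13. Stack: [0, 13]
COMPARE_OP bool(>=) → 0 vs 13 = False. Stack: [False]
POP_JUMP_IF_FALSE → pop False; jump. Stack: []
LOAD_FAST z → push 0. Stack: [0]
LOAD_CONST → push 10. Stack: [0, 10]
BINARY_OP - → 0 - 10 = -10. Stack: [-10]
LOAD_FAST z → push 0. Stack: [-10, 0]
BINARY_OP + → -10 + 0 = -10. Stack: [-10]
STORE_FAST r → r=-10. Stack: []
LOAD_FAST r → push -10. Stack: [-10]
RETURN_VALUE → return -10.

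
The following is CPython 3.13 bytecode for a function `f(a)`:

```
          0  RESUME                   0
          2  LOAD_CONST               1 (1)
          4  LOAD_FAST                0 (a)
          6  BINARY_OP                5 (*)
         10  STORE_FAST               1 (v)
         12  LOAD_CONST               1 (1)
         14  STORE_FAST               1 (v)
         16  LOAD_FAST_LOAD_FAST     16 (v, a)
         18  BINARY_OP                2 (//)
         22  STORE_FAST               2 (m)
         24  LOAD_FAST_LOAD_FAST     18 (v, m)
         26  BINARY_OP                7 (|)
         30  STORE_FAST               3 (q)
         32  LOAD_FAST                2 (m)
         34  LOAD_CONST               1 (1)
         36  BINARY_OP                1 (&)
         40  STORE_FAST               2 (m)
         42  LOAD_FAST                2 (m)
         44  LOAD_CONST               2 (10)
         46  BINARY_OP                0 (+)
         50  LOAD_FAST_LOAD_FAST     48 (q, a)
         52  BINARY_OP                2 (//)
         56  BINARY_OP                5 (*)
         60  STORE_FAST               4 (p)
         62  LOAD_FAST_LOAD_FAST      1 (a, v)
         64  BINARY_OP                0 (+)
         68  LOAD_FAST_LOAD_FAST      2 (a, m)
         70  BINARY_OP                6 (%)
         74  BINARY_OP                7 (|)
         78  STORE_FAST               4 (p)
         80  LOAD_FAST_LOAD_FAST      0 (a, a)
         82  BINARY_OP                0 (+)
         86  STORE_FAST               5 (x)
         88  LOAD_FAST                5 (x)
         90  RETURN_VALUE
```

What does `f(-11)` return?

-22

LOAD_CONST → push 1. Stack: [1]
LOAD_FAST a → push -11. Stack: [1, -11]
BINARY_OP * → 1 * -11 = -11. Stack: [-11]
STORE_FAST v → v=-11. Stack: []
LOAD_CONST → push 1. Stack: [1]
STORE_FAST v → v=1. Stack: []
LOAD_FAST_LOAD_FAST v,a → push 1,-11. Stack: [1, -11]
BINARY_OP // → 1 // -11 = -1. Stack: [-1]
STORE_FAST m → m=-1. Stack: []
LOAD_FAST_LOAD_FAST v,m → push 1,-1. Stack: [1, -1]
BINARY_OP | → 1 | -1 = -1. Stack: [-1]
STORE_FAST q → q=-1. Stack: []
LOAD_FAST m → push -1. Stack: [-1]
LOAD_CONST → push 1. Stack: [-1, 1]
BINARY_OP & → -1 & 1 = 1. Stack: [1]
STORE_FAST m → m=1. Stack: []
LOAD_FAST m → push 1. Stack: [1]
LOAD_CONST → push 10. Stack: [1, 10]
BINARY_OP + → 1 + 10 = 11. Stack: [11]
LOAD_FAST_LOAD_FAST q,a → push -1,-11. Stack: [11, -1, -11]
BINARY_OP // → -1 // -11 = 0. Stack: [11, 0]
BINARY_OP * → 11 * 0 = 0. Stack: [0]
STORE_FAST p → p=0. Stack: []
LOAD_FAST_LOAD_FAST a,v → push -11,1. Stack: [-11, 1]
BINARY_OP + → -11 + 1 = -10. Stack: [-10]
LOAD_FAST_LOAD_FAST a,m → push -11,1. Stack: [-10, -11, 1]
BINARY_OP % → -11 % 1 = 0. Stack: [-10, 0]
BINARY_OP | → -10 | 0 = -10. Stack: [-10]
STORE_FAST p → p=-10. Stack: []
LOAD_FAST_LOAD_FAST a,a → push -11,-11. Stack: [-11, -11]
BINARY_OP + → -11 + -11 = -22. Stack: [-22]
STORE_FAST x → x=-22. Stack: []
LOAD_FAST x → push -22. Stack: [-22]
RETURN_VALUE → return -22.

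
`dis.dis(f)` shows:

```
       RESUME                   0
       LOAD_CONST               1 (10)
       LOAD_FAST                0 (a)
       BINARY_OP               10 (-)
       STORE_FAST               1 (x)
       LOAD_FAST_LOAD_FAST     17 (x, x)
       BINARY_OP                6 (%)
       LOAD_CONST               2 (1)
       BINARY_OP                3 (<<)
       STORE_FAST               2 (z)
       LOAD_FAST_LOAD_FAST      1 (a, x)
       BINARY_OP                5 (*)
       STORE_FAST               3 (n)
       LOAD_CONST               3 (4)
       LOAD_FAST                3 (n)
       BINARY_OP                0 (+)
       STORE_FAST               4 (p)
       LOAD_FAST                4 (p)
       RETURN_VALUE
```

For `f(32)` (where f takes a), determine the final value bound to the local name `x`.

LOAD_CONST → push 10. Stack: [10]
LOAD_FAST a → push 32. Stack: [10, 32]
BINARY_OP - → 10 - 32 = -22. Stack: [-22]
STORE_FAST x → x=-22. Stack: []
LOAD_FAST_LOAD_FAST x,x → push -22,-22. Stack: [-22, -22]
BINARY_OP % → -22 % -22 = 0. Stack: [0]
LOAD_CONST → push 1. Stack: [0, 1]
BINARY_OP << → 0 << 1 = 0. Stack: [0]
STORE_FAST z → z=0. Stack: []
LOAD_FAST_LOAD_FAST a,x → push 32,-22. Stack: [32, -22]
BINARY_OP * → 32 * -22 = -704. Stack: [-704]
STORE_FAST n → n=-704. Stack: []
LOAD_CONST → push 4. Stack: [4]
LOAD_FAST n → push -704. Stack: [4, -704]
BINARY_OP + → 4 + -704 = -700. Stack: [-700]
STORE_FAST p → p=-700. Stack: []
LOAD_FAST p → push -700. Stack: [-700]
RETURN_VALUE → return -700.

-22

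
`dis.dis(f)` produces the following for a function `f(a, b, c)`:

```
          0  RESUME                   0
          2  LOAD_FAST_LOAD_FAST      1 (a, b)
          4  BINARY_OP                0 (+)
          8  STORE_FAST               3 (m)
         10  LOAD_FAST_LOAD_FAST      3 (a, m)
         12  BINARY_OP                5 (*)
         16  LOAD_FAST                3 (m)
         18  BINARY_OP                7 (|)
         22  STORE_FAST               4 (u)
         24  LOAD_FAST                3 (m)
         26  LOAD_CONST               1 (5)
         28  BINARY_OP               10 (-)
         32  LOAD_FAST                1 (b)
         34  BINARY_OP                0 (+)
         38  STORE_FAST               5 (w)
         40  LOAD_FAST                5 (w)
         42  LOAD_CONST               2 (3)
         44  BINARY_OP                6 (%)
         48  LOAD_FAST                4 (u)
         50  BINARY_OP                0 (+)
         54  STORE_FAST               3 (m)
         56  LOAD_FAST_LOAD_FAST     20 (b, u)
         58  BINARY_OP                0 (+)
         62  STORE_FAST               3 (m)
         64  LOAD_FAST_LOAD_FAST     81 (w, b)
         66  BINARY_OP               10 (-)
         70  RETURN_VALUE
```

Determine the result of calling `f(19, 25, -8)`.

39

LOAD_FAST_LOAD_FAST a,b → push 19,25. Stack: [19, 25]
BINARY_OP + → 19 + 25 = 44. Stack: [44]
STORE_FAST m → m=44. Stack: []
LOAD_FAST_LOAD_FAST a,m → push 19,44. Stack: [19, 44]
BINARY_OP * → 19 * 44 = 836. Stack: [836]
LOAD_FAST m → push 44. Stack: [836, 44]
BINARY_OP | → 836 | 44 = 876. Stack: [876]
STORE_FAST u → u=876. Stack: []
LOAD_FAST m → push 44. Stack: [44]
LOAD_CONST → push 5. Stack: [44, 5]
BINARY_OP - → 44 - 5 = 39. Stack: [39]
LOAD_FAST b → push 25. Stack: [39, 25]
BINARY_OP + → 39 + 25 = 64. Stack: [64]
STORE_FAST w → w=64. Stack: []
LOAD_FAST w → push 64. Stack: [64]
LOAD_CONST → push 3. Stack: [64, 3]
BINARY_OP % → 64 % 3 = 1. Stack: [1]
LOAD_FAST u → push 876. Stack: [1, 876]
BINARY_OP + → 1 + 876 = 877. Stack: [877]
STORE_FAST m → m=877. Stack: []
LOAD_FAST_LOAD_FAST b,u → push 25,876. Stack: [25, 876]
BINARY_OP + → 25 + 876 = 901. Stack: [901]
STORE_FAST m → m=901. Stack: []
LOAD_FAST_LOAD_FAST w,b → push 64,25. Stack: [64, 25]
BINARY_OP - → 64 - 25 = 39. Stack: [39]
RETURN_VALUE → return 39.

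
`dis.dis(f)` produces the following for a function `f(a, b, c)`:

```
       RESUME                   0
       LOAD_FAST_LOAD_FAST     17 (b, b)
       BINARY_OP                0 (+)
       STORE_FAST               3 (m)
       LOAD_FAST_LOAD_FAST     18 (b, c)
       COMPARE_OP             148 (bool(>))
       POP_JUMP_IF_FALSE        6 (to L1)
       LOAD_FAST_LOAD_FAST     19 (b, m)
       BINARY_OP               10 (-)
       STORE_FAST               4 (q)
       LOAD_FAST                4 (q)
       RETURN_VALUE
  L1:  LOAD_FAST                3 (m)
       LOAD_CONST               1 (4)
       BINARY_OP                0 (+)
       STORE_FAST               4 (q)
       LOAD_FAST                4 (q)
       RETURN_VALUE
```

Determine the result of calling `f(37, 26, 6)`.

-26

LOAD_FAST_LOAD_FAST b,b → push 26,26. Stack: [26, 26]
BINARY_OP + → 26 + 26 = 52. Stack: [52]
STORE_FAST m → m=52. Stack: []
LOAD_FAST_LOAD_FAST b,c → push 26,6. Stack: [26, 6]
COMPARE_OP bool(>) → 26 vs 6 = True. Stack: [True]
POP_JUMP_IF_FALSE → pop True; no jump. Stack: []
LOAD_FAST_LOAD_FAST b,m → push 26,52. Stack: [26, 52]
BINARY_OP - → 26 - 52 = -26. Stack: [-26]
STORE_FAST q → q=-26. Stack: []
LOAD_FAST q → push -26. Stack: [-26]
RETURN_VALUE → return -26.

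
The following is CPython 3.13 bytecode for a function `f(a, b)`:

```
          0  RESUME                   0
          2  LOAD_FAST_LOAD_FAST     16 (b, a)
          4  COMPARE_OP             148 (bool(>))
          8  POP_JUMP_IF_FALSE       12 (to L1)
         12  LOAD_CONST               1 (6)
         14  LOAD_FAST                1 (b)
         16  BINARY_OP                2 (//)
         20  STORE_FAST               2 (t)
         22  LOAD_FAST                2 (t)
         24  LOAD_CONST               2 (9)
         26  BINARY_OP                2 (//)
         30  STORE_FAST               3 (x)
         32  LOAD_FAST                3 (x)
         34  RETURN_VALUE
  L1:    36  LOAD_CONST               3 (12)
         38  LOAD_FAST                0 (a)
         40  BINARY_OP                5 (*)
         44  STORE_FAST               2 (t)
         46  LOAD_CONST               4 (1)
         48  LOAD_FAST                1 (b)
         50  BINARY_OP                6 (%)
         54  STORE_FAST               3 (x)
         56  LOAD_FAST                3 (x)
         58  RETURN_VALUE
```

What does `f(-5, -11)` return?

LOAD_FAST_LOAD_FAST b,a → push -11,-5. Stack: [-11, -5]
COMPARE_OP bool(>) → -11 vs -5 = False. Stack: [False]
POP_JUMP_IF_FALSE → pop False; jump. Stack: []
LOAD_CONST → push 12. Stack: [12]
LOAD_FAST a → push -5. Stack: [12, -5]
BINARY_OP * → 12 * -5 = -60. Stack: [-60]
STORE_FAST t → t=-60. Stack: []
LOAD_CONST → push 1. Stack: [1]
LOAD_FAST b → push -11. Stack: [1, -11]
BINARY_OP % → 1 % -11 = -10. Stack: [-10]
STORE_FAST x → x=-10. Stack: []
LOAD_FAST x → push -10. Stack: [-10]
RETURN_VALUE → return -10.

-10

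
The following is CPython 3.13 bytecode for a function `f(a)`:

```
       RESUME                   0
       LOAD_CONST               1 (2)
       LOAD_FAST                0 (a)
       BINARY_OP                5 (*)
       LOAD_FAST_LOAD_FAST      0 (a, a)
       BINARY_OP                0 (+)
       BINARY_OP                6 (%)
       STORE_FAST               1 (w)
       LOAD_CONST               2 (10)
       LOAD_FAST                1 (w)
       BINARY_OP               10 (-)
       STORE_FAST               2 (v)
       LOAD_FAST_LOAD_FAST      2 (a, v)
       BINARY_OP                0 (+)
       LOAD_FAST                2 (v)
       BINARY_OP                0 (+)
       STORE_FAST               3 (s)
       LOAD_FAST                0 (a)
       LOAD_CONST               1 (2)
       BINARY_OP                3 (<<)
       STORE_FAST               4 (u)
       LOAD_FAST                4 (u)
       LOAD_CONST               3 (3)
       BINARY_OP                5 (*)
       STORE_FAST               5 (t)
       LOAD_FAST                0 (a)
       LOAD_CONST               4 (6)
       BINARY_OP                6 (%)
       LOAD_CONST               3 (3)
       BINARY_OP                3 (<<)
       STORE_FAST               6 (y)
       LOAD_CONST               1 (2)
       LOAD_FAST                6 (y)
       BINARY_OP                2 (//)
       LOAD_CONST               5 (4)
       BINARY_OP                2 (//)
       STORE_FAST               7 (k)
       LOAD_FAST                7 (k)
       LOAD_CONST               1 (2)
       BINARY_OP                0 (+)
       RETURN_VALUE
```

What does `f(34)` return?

LOAD_CONST → push 2. Stack: [2]
LOAD_FAST a → push 34. Stack: [2, 34]
BINARY_OP * → 2 * 34 = 68. Stack: [68]
LOAD_FAST_LOAD_FAST a,a → push 34,34. Stack: [68, 34, 34]
BINARY_OP + → 34 + 34 = 68. Stack: [68, 68]
BINARY_OP % → 68 % 68 = 0. Stack: [0]
STORE_FAST w → w=0. Stack: []
LOAD_CONST → push 10. Stack: [10]
LOAD_FAST w → push 0. Stack: [10, 0]
BINARY_OP - → 10 - 0 = 10. Stack: [10]
STORE_FAST v → v=10. Stack: []
LOAD_FAST_LOAD_FAST a,v → push 34,10. Stack: [34, 10]
BINARY_OP + → 34 + 10 = 44. Stack: [44]
LOAD_FAST v → push 10. Stack: [44, 10]
BINARY_OP + → 44 + 10 = 54. Stack: [54]
STORE_FAST s → s=54. Stack: []
LOAD_FAST a → push 34. Stack: [34]
LOAD_CONST → push 2. Stack: [34, 2]
BINARY_OP << → 34 << 2 = 136. Stack: [136]
STORE_FAST u → u=136. Stack: []
LOAD_FAST u → push 136. Stack: [136]
LOAD_CONST → push 3. Stack: [136, 3]
BINARY_OP * → 136 * 3 = 408. Stack: [408]
STORE_FAST t → t=408. Stack: []
LOAD_FAST a → push 34. Stack: [34]
LOAD_CONST → push 6. Stack: [34, 6]
BINARY_OP % → 34 % 6 = 4. Stack: [4]
LOAD_CONST → push 3. Stack: [4, 3]
BINARY_OP << → 4 << 3 = 32. Stack: [32]
STORE_FAST y → y=32. Stack: []
LOAD_CONST → push 2. Stack: [2]
LOAD_FAST y → push 32. Stack: [2, 32]
BINARY_OP // → 2 // 32 = 0. Stack: [0]
LOAD_CONST → push 4. Stack: [0, 4]
BINARY_OP // → 0 // 4 = 0. Stack: [0]
STORE_FAST k → k=0. Stack: []
LOAD_FAST k → push 0. Stack: [0]
LOAD_CONST → push 2. Stack: [0, 2]
BINARY_OP + → 0 + 2 = 2. Stack: [2]
RETURN_VALUE → return 2.

2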